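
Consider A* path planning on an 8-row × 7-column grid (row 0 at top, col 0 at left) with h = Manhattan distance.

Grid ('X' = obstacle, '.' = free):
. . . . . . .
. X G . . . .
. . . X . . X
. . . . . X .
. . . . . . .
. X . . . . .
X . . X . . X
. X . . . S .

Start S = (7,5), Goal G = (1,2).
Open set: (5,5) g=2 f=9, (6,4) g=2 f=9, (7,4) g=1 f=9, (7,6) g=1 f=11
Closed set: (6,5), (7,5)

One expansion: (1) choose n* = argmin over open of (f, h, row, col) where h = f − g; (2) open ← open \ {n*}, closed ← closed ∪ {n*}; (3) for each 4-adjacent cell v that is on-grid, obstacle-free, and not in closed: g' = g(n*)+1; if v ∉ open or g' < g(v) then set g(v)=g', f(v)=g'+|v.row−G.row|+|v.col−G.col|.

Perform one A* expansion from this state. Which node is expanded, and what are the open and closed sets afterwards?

step 1: expand (5,5) (f=9, h=7) → closed; open now [(4,5) g=3 f=9, (5,4) g=3 f=9, (5,6) g=3 f=11, (6,4) g=2 f=9, (7,4) g=1 f=9, (7,6) g=1 f=11]

expanded=(5,5); open=[(4,5) g=3 f=9, (5,4) g=3 f=9, (5,6) g=3 f=11, (6,4) g=2 f=9, (7,4) g=1 f=9, (7,6) g=1 f=11]; closed=[(5,5), (6,5), (7,5)]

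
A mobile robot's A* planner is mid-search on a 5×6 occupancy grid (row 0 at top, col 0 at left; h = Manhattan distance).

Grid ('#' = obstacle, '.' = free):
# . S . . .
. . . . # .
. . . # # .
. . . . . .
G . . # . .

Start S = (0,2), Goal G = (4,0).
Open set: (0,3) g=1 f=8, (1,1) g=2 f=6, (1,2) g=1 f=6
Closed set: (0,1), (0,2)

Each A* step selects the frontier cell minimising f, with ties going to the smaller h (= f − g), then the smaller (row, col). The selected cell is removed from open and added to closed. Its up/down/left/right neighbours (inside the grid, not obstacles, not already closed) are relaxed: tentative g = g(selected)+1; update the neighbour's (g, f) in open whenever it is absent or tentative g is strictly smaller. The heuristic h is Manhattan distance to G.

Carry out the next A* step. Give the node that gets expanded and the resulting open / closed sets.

step 1: expand (1,1) (f=6, h=4) → closed; open now [(0,3) g=1 f=8, (1,0) g=3 f=6, (1,2) g=1 f=6, (2,1) g=3 f=6]

expanded=(1,1); open=[(0,3) g=1 f=8, (1,0) g=3 f=6, (1,2) g=1 f=6, (2,1) g=3 f=6]; closed=[(0,1), (0,2), (1,1)]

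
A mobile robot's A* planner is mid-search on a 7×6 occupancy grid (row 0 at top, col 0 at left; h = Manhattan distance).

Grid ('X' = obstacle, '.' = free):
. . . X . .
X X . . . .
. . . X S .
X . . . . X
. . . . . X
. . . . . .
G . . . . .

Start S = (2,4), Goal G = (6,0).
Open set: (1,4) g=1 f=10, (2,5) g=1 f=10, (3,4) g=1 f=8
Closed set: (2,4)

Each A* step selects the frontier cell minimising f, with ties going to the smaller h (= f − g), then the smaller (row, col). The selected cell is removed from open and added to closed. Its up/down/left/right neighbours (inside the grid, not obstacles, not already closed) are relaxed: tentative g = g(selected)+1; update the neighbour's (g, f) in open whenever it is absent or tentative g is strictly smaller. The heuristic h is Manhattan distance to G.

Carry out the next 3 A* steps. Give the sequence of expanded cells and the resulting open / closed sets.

step 1: expand (3,4) (f=8, h=7) → closed; open now [(1,4) g=1 f=10, (2,5) g=1 f=10, (3,3) g=2 f=8, (4,4) g=2 f=8]
step 2: expand (3,3) (f=8, h=6) → closed; open now [(1,4) g=1 f=10, (2,5) g=1 f=10, (3,2) g=3 f=8, (4,3) g=3 f=8, (4,4) g=2 f=8]
step 3: expand (3,2) (f=8, h=5) → closed; open now [(1,4) g=1 f=10, (2,2) g=4 f=10, (2,5) g=1 f=10, (3,1) g=4 f=8, (4,2) g=4 f=8, (4,3) g=3 f=8, (4,4) g=2 f=8]

order=[(3,4) → (3,3) → (3,2)]; open=[(1,4) g=1 f=10, (2,2) g=4 f=10, (2,5) g=1 f=10, (3,1) g=4 f=8, (4,2) g=4 f=8, (4,3) g=3 f=8, (4,4) g=2 f=8]; closed=[(2,4), (3,2), (3,3), (3,4)]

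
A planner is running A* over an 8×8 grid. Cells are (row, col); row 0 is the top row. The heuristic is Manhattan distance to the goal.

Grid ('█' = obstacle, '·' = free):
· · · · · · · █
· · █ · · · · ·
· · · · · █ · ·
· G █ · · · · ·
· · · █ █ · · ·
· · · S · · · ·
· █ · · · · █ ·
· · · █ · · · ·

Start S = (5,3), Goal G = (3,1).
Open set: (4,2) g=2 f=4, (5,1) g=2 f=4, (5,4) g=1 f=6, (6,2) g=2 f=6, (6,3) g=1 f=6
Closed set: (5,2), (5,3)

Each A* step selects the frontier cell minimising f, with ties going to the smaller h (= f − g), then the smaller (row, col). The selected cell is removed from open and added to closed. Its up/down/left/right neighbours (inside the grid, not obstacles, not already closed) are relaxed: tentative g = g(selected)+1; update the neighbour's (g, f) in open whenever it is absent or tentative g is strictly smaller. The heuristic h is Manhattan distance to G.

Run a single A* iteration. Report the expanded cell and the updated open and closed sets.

expanded=(4,2); open=[(4,1) g=3 f=4, (5,1) g=2 f=4, (5,4) g=1 f=6, (6,2) g=2 f=6, (6,3) g=1 f=6]; closed=[(4,2), (5,2), (5,3)]

step 1: expand (4,2) (f=4, h=2) → closed; open now [(4,1) g=3 f=4, (5,1) g=2 f=4, (5,4) g=1 f=6, (6,2) g=2 f=6, (6,3) g=1 f=6]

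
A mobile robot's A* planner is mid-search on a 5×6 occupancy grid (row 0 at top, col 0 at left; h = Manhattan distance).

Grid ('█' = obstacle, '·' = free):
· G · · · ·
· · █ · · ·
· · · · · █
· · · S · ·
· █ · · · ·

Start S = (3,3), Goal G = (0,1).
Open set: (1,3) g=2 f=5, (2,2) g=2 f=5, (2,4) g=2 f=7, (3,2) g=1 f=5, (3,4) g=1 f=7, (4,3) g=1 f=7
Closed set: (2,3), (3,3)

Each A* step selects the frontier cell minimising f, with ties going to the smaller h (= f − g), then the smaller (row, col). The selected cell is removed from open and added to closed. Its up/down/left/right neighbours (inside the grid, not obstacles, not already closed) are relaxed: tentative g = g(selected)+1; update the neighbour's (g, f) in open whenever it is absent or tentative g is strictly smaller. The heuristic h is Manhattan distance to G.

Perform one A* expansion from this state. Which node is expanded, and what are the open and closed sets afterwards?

step 1: expand (1,3) (f=5, h=3) → closed; open now [(0,3) g=3 f=5, (1,4) g=3 f=7, (2,2) g=2 f=5, (2,4) g=2 f=7, (3,2) g=1 f=5, (3,4) g=1 f=7, (4,3) g=1 f=7]

expanded=(1,3); open=[(0,3) g=3 f=5, (1,4) g=3 f=7, (2,2) g=2 f=5, (2,4) g=2 f=7, (3,2) g=1 f=5, (3,4) g=1 f=7, (4,3) g=1 f=7]; closed=[(1,3), (2,3), (3,3)]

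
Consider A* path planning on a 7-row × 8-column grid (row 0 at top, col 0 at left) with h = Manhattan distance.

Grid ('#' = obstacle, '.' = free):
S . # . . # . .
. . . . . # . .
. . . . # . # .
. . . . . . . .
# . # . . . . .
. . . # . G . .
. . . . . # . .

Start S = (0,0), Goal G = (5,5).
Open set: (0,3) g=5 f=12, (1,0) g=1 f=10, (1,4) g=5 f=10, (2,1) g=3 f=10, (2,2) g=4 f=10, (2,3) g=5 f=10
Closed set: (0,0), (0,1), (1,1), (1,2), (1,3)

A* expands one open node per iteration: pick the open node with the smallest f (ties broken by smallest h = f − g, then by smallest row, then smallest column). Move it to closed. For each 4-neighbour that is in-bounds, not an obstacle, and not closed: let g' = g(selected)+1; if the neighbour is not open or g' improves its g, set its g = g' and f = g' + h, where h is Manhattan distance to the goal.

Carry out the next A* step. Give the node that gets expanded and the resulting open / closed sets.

expanded=(1,4); open=[(0,3) g=5 f=12, (0,4) g=6 f=12, (1,0) g=1 f=10, (2,1) g=3 f=10, (2,2) g=4 f=10, (2,3) g=5 f=10]; closed=[(0,0), (0,1), (1,1), (1,2), (1,3), (1,4)]

step 1: expand (1,4) (f=10, h=5) → closed; open now [(0,3) g=5 f=12, (0,4) g=6 f=12, (1,0) g=1 f=10, (2,1) g=3 f=10, (2,2) g=4 f=10, (2,3) g=5 f=10]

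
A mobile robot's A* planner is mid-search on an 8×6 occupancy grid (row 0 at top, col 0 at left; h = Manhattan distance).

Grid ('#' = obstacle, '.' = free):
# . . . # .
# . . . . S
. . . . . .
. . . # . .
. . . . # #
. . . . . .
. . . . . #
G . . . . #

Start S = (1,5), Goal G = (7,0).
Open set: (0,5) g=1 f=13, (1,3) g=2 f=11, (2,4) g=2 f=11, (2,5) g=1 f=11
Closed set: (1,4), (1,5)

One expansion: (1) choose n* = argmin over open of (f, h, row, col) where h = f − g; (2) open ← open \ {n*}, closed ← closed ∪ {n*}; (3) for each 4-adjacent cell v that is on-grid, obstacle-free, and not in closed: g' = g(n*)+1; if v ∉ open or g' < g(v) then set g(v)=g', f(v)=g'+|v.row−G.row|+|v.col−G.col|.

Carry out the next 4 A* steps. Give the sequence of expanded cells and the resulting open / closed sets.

order=[(1,3) → (1,2) → (1,1) → (2,1)]; open=[(0,1) g=5 f=13, (0,2) g=4 f=13, (0,3) g=3 f=13, (0,5) g=1 f=13, (2,0) g=6 f=11, (2,2) g=4 f=11, (2,3) g=3 f=11, (2,4) g=2 f=11, (2,5) g=1 f=11, (3,1) g=6 f=11]; closed=[(1,1), (1,2), (1,3), (1,4), (1,5), (2,1)]

step 1: expand (1,3) (f=11, h=9) → closed; open now [(0,3) g=3 f=13, (0,5) g=1 f=13, (1,2) g=3 f=11, (2,3) g=3 f=11, (2,4) g=2 f=11, (2,5) g=1 f=11]
step 2: expand (1,2) (f=11, h=8) → closed; open now [(0,2) g=4 f=13, (0,3) g=3 f=13, (0,5) g=1 f=13, (1,1) g=4 f=11, (2,2) g=4 f=11, (2,3) g=3 f=11, (2,4) g=2 f=11, (2,5) g=1 f=11]
step 3: expand (1,1) (f=11, h=7) → closed; open now [(0,1) g=5 f=13, (0,2) g=4 f=13, (0,3) g=3 f=13, (0,5) g=1 f=13, (2,1) g=5 f=11, (2,2) g=4 f=11, (2,3) g=3 f=11, (2,4) g=2 f=11, (2,5) g=1 f=11]
step 4: expand (2,1) (f=11, h=6) → closed; open now [(0,1) g=5 f=13, (0,2) g=4 f=13, (0,3) g=3 f=13, (0,5) g=1 f=13, (2,0) g=6 f=11, (2,2) g=4 f=11, (2,3) g=3 f=11, (2,4) g=2 f=11, (2,5) g=1 f=11, (3,1) g=6 f=11]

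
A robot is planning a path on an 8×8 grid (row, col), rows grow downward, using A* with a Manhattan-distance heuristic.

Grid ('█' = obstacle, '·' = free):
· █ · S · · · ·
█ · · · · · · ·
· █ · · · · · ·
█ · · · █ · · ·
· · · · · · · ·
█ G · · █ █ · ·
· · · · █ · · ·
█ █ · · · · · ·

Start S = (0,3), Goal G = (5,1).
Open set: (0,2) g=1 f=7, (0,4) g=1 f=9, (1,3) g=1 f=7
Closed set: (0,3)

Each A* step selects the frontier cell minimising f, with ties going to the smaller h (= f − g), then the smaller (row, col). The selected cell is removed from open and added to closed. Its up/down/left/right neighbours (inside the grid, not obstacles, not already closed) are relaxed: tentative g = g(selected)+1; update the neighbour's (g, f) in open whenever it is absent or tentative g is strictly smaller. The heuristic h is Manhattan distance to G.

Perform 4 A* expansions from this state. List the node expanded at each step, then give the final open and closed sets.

order=[(0,2) → (1,2) → (1,1) → (2,2)]; open=[(0,4) g=1 f=9, (1,3) g=1 f=7, (2,3) g=4 f=9, (3,2) g=4 f=7]; closed=[(0,2), (0,3), (1,1), (1,2), (2,2)]

step 1: expand (0,2) (f=7, h=6) → closed; open now [(0,4) g=1 f=9, (1,2) g=2 f=7, (1,3) g=1 f=7]
step 2: expand (1,2) (f=7, h=5) → closed; open now [(0,4) g=1 f=9, (1,1) g=3 f=7, (1,3) g=1 f=7, (2,2) g=3 f=7]
step 3: expand (1,1) (f=7, h=4) → closed; open now [(0,4) g=1 f=9, (1,3) g=1 f=7, (2,2) g=3 f=7]
step 4: expand (2,2) (f=7, h=4) → closed; open now [(0,4) g=1 f=9, (1,3) g=1 f=7, (2,3) g=4 f=9, (3,2) g=4 f=7]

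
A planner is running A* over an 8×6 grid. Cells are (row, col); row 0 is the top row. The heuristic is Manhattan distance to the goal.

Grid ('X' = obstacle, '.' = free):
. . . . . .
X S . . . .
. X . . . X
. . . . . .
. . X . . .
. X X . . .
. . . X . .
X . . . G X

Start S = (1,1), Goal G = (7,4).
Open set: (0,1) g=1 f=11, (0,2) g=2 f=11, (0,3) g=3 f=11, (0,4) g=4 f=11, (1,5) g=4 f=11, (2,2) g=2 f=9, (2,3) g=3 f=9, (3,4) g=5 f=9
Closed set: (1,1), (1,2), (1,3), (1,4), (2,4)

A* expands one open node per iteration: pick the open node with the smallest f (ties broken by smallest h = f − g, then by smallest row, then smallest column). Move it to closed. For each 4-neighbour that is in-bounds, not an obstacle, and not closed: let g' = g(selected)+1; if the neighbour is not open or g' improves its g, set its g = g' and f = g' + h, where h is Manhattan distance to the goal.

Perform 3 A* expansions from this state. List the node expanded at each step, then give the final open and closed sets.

order=[(3,4) → (4,4) → (5,4)]; open=[(0,1) g=1 f=11, (0,2) g=2 f=11, (0,3) g=3 f=11, (0,4) g=4 f=11, (1,5) g=4 f=11, (2,2) g=2 f=9, (2,3) g=3 f=9, (3,3) g=6 f=11, (3,5) g=6 f=11, (4,3) g=7 f=11, (4,5) g=7 f=11, (5,3) g=8 f=11, (5,5) g=8 f=11, (6,4) g=8 f=9]; closed=[(1,1), (1,2), (1,3), (1,4), (2,4), (3,4), (4,4), (5,4)]

step 1: expand (3,4) (f=9, h=4) → closed; open now [(0,1) g=1 f=11, (0,2) g=2 f=11, (0,3) g=3 f=11, (0,4) g=4 f=11, (1,5) g=4 f=11, (2,2) g=2 f=9, (2,3) g=3 f=9, (3,3) g=6 f=11, (3,5) g=6 f=11, (4,4) g=6 f=9]
step 2: expand (4,4) (f=9, h=3) → closed; open now [(0,1) g=1 f=11, (0,2) g=2 f=11, (0,3) g=3 f=11, (0,4) g=4 f=11, (1,5) g=4 f=11, (2,2) g=2 f=9, (2,3) g=3 f=9, (3,3) g=6 f=11, (3,5) g=6 f=11, (4,3) g=7 f=11, (4,5) g=7 f=11, (5,4) g=7 f=9]
step 3: expand (5,4) (f=9, h=2) → closed; open now [(0,1) g=1 f=11, (0,2) g=2 f=11, (0,3) g=3 f=11, (0,4) g=4 f=11, (1,5) g=4 f=11, (2,2) g=2 f=9, (2,3) g=3 f=9, (3,3) g=6 f=11, (3,5) g=6 f=11, (4,3) g=7 f=11, (4,5) g=7 f=11, (5,3) g=8 f=11, (5,5) g=8 f=11, (6,4) g=8 f=9]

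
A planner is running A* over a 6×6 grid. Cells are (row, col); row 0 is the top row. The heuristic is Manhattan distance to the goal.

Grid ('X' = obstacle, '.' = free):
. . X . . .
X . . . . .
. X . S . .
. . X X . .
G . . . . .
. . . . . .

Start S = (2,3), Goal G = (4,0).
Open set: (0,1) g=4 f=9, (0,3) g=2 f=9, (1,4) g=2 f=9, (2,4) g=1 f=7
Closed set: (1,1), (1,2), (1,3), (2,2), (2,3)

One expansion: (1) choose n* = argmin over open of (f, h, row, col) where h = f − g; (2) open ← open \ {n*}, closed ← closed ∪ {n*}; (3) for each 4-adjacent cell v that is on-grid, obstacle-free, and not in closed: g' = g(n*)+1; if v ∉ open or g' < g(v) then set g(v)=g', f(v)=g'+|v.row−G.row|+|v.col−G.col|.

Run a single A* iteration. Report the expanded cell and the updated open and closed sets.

step 1: expand (2,4) (f=7, h=6) → closed; open now [(0,1) g=4 f=9, (0,3) g=2 f=9, (1,4) g=2 f=9, (2,5) g=2 f=9, (3,4) g=2 f=7]

expanded=(2,4); open=[(0,1) g=4 f=9, (0,3) g=2 f=9, (1,4) g=2 f=9, (2,5) g=2 f=9, (3,4) g=2 f=7]; closed=[(1,1), (1,2), (1,3), (2,2), (2,3), (2,4)]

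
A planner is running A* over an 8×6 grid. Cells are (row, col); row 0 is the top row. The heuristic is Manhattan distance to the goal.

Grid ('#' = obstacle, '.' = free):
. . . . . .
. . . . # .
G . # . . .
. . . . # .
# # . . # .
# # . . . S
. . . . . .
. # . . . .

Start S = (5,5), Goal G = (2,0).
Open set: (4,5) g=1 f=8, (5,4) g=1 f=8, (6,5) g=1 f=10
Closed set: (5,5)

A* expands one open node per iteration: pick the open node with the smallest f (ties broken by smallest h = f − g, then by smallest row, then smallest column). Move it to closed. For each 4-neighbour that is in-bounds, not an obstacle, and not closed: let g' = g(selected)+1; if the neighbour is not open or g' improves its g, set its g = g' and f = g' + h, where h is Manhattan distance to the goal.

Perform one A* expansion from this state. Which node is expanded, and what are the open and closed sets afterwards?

expanded=(4,5); open=[(3,5) g=2 f=8, (5,4) g=1 f=8, (6,5) g=1 f=10]; closed=[(4,5), (5,5)]

step 1: expand (4,5) (f=8, h=7) → closed; open now [(3,5) g=2 f=8, (5,4) g=1 f=8, (6,5) g=1 f=10]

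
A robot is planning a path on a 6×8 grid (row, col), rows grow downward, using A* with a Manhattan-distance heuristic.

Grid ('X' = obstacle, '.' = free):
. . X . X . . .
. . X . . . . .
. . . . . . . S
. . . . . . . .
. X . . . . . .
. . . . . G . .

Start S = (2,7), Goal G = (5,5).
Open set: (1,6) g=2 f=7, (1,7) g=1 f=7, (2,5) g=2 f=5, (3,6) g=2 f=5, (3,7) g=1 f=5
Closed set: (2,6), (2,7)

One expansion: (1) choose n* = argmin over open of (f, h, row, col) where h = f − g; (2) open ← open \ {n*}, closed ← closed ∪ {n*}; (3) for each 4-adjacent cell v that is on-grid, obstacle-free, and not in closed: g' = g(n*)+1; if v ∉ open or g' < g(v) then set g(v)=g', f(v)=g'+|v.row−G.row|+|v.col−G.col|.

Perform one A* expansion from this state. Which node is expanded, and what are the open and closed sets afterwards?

step 1: expand (2,5) (f=5, h=3) → closed; open now [(1,5) g=3 f=7, (1,6) g=2 f=7, (1,7) g=1 f=7, (2,4) g=3 f=7, (3,5) g=3 f=5, (3,6) g=2 f=5, (3,7) g=1 f=5]

expanded=(2,5); open=[(1,5) g=3 f=7, (1,6) g=2 f=7, (1,7) g=1 f=7, (2,4) g=3 f=7, (3,5) g=3 f=5, (3,6) g=2 f=5, (3,7) g=1 f=5]; closed=[(2,5), (2,6), (2,7)]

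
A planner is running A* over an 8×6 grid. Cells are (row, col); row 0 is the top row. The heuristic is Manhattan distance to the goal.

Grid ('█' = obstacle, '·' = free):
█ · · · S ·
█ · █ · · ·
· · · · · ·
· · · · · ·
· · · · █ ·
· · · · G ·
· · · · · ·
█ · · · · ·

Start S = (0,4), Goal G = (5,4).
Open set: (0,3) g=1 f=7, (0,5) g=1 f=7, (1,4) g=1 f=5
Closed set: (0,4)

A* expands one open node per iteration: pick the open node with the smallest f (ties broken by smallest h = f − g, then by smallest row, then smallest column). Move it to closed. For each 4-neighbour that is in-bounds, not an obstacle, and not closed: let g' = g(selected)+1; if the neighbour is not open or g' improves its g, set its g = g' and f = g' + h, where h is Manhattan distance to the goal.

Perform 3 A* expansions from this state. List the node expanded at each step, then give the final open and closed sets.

step 1: expand (1,4) (f=5, h=4) → closed; open now [(0,3) g=1 f=7, (0,5) g=1 f=7, (1,3) g=2 f=7, (1,5) g=2 f=7, (2,4) g=2 f=5]
step 2: expand (2,4) (f=5, h=3) → closed; open now [(0,3) g=1 f=7, (0,5) g=1 f=7, (1,3) g=2 f=7, (1,5) g=2 f=7, (2,3) g=3 f=7, (2,5) g=3 f=7, (3,4) g=3 f=5]
step 3: expand (3,4) (f=5, h=2) → closed; open now [(0,3) g=1 f=7, (0,5) g=1 f=7, (1,3) g=2 f=7, (1,5) g=2 f=7, (2,3) g=3 f=7, (2,5) g=3 f=7, (3,3) g=4 f=7, (3,5) g=4 f=7]

order=[(1,4) → (2,4) → (3,4)]; open=[(0,3) g=1 f=7, (0,5) g=1 f=7, (1,3) g=2 f=7, (1,5) g=2 f=7, (2,3) g=3 f=7, (2,5) g=3 f=7, (3,3) g=4 f=7, (3,5) g=4 f=7]; closed=[(0,4), (1,4), (2,4), (3,4)]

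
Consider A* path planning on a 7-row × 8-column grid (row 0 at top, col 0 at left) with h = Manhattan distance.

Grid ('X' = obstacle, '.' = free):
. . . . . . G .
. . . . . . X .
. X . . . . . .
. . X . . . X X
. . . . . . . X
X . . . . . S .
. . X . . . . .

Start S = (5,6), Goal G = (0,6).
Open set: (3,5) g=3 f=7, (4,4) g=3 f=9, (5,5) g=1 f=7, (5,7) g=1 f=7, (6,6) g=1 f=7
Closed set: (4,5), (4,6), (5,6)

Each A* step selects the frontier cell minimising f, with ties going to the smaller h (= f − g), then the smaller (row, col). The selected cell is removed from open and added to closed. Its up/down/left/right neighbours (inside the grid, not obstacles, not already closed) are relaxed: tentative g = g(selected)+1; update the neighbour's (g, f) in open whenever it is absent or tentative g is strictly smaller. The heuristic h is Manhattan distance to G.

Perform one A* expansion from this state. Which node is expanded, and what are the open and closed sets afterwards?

step 1: expand (3,5) (f=7, h=4) → closed; open now [(2,5) g=4 f=7, (3,4) g=4 f=9, (4,4) g=3 f=9, (5,5) g=1 f=7, (5,7) g=1 f=7, (6,6) g=1 f=7]

expanded=(3,5); open=[(2,5) g=4 f=7, (3,4) g=4 f=9, (4,4) g=3 f=9, (5,5) g=1 f=7, (5,7) g=1 f=7, (6,6) g=1 f=7]; closed=[(3,5), (4,5), (4,6), (5,6)]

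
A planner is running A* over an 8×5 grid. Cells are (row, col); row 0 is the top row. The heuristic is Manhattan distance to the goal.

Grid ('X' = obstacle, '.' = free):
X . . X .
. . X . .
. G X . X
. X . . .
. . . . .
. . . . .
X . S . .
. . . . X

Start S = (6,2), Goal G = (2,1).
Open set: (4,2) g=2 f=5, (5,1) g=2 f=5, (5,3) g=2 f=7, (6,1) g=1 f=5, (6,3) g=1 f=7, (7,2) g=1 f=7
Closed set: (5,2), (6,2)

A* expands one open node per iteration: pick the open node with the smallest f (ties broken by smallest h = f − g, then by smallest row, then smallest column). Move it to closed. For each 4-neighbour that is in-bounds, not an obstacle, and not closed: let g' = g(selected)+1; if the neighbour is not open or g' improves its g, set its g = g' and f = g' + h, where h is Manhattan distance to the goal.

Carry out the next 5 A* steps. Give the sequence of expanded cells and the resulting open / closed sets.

order=[(4,2) → (3,2) → (4,1) → (5,1) → (6,1)]; open=[(3,3) g=4 f=7, (4,0) g=4 f=7, (4,3) g=3 f=7, (5,0) g=3 f=7, (5,3) g=2 f=7, (6,3) g=1 f=7, (7,1) g=2 f=7, (7,2) g=1 f=7]; closed=[(3,2), (4,1), (4,2), (5,1), (5,2), (6,1), (6,2)]

step 1: expand (4,2) (f=5, h=3) → closed; open now [(3,2) g=3 f=5, (4,1) g=3 f=5, (4,3) g=3 f=7, (5,1) g=2 f=5, (5,3) g=2 f=7, (6,1) g=1 f=5, (6,3) g=1 f=7, (7,2) g=1 f=7]
step 2: expand (3,2) (f=5, h=2) → closed; open now [(3,3) g=4 f=7, (4,1) g=3 f=5, (4,3) g=3 f=7, (5,1) g=2 f=5, (5,3) g=2 f=7, (6,1) g=1 f=5, (6,3) g=1 f=7, (7,2) g=1 f=7]
step 3: expand (4,1) (f=5, h=2) → closed; open now [(3,3) g=4 f=7, (4,0) g=4 f=7, (4,3) g=3 f=7, (5,1) g=2 f=5, (5,3) g=2 f=7, (6,1) g=1 f=5, (6,3) g=1 f=7, (7,2) g=1 f=7]
step 4: expand (5,1) (f=5, h=3) → closed; open now [(3,3) g=4 f=7, (4,0) g=4 f=7, (4,3) g=3 f=7, (5,0) g=3 f=7, (5,3) g=2 f=7, (6,1) g=1 f=5, (6,3) g=1 f=7, (7,2) g=1 f=7]
step 5: expand (6,1) (f=5, h=4) → closed; open now [(3,3) g=4 f=7, (4,0) g=4 f=7, (4,3) g=3 f=7, (5,0) g=3 f=7, (5,3) g=2 f=7, (6,3) g=1 f=7, (7,1) g=2 f=7, (7,2) g=1 f=7]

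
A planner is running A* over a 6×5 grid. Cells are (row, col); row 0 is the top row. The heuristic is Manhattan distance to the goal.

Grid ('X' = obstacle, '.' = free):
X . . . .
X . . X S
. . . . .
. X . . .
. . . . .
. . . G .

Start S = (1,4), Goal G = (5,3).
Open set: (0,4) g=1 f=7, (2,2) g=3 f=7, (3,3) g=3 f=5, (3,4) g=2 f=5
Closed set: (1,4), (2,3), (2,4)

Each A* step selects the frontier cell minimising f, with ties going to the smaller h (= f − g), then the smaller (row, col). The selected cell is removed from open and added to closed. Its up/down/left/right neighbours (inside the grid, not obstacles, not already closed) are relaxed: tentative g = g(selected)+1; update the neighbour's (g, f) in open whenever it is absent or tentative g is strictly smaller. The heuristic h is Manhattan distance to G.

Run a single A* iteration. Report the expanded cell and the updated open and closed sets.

expanded=(3,3); open=[(0,4) g=1 f=7, (2,2) g=3 f=7, (3,2) g=4 f=7, (3,4) g=2 f=5, (4,3) g=4 f=5]; closed=[(1,4), (2,3), (2,4), (3,3)]

step 1: expand (3,3) (f=5, h=2) → closed; open now [(0,4) g=1 f=7, (2,2) g=3 f=7, (3,2) g=4 f=7, (3,4) g=2 f=5, (4,3) g=4 f=5]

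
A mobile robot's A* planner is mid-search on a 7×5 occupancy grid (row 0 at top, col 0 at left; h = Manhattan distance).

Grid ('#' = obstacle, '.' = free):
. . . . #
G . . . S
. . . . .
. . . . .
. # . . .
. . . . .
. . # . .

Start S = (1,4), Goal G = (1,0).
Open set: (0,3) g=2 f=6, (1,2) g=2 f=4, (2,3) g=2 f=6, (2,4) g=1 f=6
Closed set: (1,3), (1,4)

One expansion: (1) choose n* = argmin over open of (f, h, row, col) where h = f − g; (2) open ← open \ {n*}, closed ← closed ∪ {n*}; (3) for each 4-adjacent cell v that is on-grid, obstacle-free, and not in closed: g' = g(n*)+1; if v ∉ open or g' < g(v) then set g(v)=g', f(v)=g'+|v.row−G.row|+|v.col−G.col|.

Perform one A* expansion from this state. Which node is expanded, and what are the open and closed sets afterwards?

step 1: expand (1,2) (f=4, h=2) → closed; open now [(0,2) g=3 f=6, (0,3) g=2 f=6, (1,1) g=3 f=4, (2,2) g=3 f=6, (2,3) g=2 f=6, (2,4) g=1 f=6]

expanded=(1,2); open=[(0,2) g=3 f=6, (0,3) g=2 f=6, (1,1) g=3 f=4, (2,2) g=3 f=6, (2,3) g=2 f=6, (2,4) g=1 f=6]; closed=[(1,2), (1,3), (1,4)]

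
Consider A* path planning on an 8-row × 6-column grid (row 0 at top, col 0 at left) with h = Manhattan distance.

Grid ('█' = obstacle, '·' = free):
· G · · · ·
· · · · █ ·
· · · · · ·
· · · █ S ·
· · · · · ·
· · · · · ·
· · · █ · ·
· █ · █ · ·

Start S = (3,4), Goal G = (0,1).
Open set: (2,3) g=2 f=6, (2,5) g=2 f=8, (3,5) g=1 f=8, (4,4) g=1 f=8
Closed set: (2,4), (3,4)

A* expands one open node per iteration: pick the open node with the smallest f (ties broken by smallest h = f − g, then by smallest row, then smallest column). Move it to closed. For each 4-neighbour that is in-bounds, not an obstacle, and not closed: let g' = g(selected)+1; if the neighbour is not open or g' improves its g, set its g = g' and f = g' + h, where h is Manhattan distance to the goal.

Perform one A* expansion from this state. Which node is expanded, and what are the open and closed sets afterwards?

step 1: expand (2,3) (f=6, h=4) → closed; open now [(1,3) g=3 f=6, (2,2) g=3 f=6, (2,5) g=2 f=8, (3,5) g=1 f=8, (4,4) g=1 f=8]

expanded=(2,3); open=[(1,3) g=3 f=6, (2,2) g=3 f=6, (2,5) g=2 f=8, (3,5) g=1 f=8, (4,4) g=1 f=8]; closed=[(2,3), (2,4), (3,4)]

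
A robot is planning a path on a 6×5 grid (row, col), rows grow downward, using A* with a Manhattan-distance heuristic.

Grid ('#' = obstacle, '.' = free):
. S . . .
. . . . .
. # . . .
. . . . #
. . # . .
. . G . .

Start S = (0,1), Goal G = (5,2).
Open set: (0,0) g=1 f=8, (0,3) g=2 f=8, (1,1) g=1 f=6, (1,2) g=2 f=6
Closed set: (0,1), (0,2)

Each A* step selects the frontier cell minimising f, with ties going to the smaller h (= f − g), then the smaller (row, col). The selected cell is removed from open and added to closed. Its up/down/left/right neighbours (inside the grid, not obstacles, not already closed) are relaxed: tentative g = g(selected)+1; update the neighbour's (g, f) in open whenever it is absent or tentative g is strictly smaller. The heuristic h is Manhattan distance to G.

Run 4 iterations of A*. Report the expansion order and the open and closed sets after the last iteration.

order=[(1,2) → (2,2) → (3,2) → (1,1)]; open=[(0,0) g=1 f=8, (0,3) g=2 f=8, (1,0) g=2 f=8, (1,3) g=3 f=8, (2,3) g=4 f=8, (3,1) g=5 f=8, (3,3) g=5 f=8]; closed=[(0,1), (0,2), (1,1), (1,2), (2,2), (3,2)]

step 1: expand (1,2) (f=6, h=4) → closed; open now [(0,0) g=1 f=8, (0,3) g=2 f=8, (1,1) g=1 f=6, (1,3) g=3 f=8, (2,2) g=3 f=6]
step 2: expand (2,2) (f=6, h=3) → closed; open now [(0,0) g=1 f=8, (0,3) g=2 f=8, (1,1) g=1 f=6, (1,3) g=3 f=8, (2,3) g=4 f=8, (3,2) g=4 f=6]
step 3: expand (3,2) (f=6, h=2) → closed; open now [(0,0) g=1 f=8, (0,3) g=2 f=8, (1,1) g=1 f=6, (1,3) g=3 f=8, (2,3) g=4 f=8, (3,1) g=5 f=8, (3,3) g=5 f=8]
step 4: expand (1,1) (f=6, h=5) → closed; open now [(0,0) g=1 f=8, (0,3) g=2 f=8, (1,0) g=2 f=8, (1,3) g=3 f=8, (2,3) g=4 f=8, (3,1) g=5 f=8, (3,3) g=5 f=8]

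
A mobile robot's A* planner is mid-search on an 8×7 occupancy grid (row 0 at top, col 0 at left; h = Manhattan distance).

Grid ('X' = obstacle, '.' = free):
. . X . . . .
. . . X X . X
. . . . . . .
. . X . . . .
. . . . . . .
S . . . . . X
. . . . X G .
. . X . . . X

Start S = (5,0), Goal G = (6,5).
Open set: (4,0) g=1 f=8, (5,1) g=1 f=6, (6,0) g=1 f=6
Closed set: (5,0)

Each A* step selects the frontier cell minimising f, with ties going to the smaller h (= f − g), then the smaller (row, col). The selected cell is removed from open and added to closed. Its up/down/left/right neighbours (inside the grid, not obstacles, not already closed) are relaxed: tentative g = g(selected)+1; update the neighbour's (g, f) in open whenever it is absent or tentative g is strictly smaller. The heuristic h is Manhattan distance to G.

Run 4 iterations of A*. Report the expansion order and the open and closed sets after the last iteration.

order=[(5,1) → (5,2) → (5,3) → (5,4)]; open=[(4,0) g=1 f=8, (4,1) g=2 f=8, (4,2) g=3 f=8, (4,3) g=4 f=8, (4,4) g=5 f=8, (5,5) g=5 f=6, (6,0) g=1 f=6, (6,1) g=2 f=6, (6,2) g=3 f=6, (6,3) g=4 f=6]; closed=[(5,0), (5,1), (5,2), (5,3), (5,4)]

step 1: expand (5,1) (f=6, h=5) → closed; open now [(4,0) g=1 f=8, (4,1) g=2 f=8, (5,2) g=2 f=6, (6,0) g=1 f=6, (6,1) g=2 f=6]
step 2: expand (5,2) (f=6, h=4) → closed; open now [(4,0) g=1 f=8, (4,1) g=2 f=8, (4,2) g=3 f=8, (5,3) g=3 f=6, (6,0) g=1 f=6, (6,1) g=2 f=6, (6,2) g=3 f=6]
step 3: expand (5,3) (f=6, h=3) → closed; open now [(4,0) g=1 f=8, (4,1) g=2 f=8, (4,2) g=3 f=8, (4,3) g=4 f=8, (5,4) g=4 f=6, (6,0) g=1 f=6, (6,1) g=2 f=6, (6,2) g=3 f=6, (6,3) g=4 f=6]
step 4: expand (5,4) (f=6, h=2) → closed; open now [(4,0) g=1 f=8, (4,1) g=2 f=8, (4,2) g=3 f=8, (4,3) g=4 f=8, (4,4) g=5 f=8, (5,5) g=5 f=6, (6,0) g=1 f=6, (6,1) g=2 f=6, (6,2) g=3 f=6, (6,3) g=4 f=6]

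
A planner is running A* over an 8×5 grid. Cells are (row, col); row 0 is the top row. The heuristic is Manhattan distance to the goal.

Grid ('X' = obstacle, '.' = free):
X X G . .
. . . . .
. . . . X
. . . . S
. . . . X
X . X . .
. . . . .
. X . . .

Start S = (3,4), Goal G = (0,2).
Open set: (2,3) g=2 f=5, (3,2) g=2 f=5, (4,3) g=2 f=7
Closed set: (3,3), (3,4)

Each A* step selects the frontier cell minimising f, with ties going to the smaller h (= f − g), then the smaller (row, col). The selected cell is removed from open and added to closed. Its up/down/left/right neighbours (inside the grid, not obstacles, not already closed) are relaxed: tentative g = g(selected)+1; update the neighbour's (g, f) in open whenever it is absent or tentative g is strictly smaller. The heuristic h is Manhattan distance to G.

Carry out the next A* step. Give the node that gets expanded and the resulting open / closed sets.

step 1: expand (2,3) (f=5, h=3) → closed; open now [(1,3) g=3 f=5, (2,2) g=3 f=5, (3,2) g=2 f=5, (4,3) g=2 f=7]

expanded=(2,3); open=[(1,3) g=3 f=5, (2,2) g=3 f=5, (3,2) g=2 f=5, (4,3) g=2 f=7]; closed=[(2,3), (3,3), (3,4)]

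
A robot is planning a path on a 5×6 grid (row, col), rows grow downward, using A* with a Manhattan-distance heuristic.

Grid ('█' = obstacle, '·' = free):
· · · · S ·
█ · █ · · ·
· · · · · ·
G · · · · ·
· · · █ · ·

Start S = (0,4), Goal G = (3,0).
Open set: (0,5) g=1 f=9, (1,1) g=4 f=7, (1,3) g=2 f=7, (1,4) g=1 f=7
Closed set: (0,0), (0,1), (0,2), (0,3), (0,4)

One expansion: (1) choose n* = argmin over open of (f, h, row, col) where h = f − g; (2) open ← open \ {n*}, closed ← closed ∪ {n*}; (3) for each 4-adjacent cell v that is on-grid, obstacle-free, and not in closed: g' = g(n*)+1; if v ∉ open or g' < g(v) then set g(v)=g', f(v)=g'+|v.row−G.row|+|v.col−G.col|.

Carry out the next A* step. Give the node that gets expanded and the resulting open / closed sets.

step 1: expand (1,1) (f=7, h=3) → closed; open now [(0,5) g=1 f=9, (1,3) g=2 f=7, (1,4) g=1 f=7, (2,1) g=5 f=7]

expanded=(1,1); open=[(0,5) g=1 f=9, (1,3) g=2 f=7, (1,4) g=1 f=7, (2,1) g=5 f=7]; closed=[(0,0), (0,1), (0,2), (0,3), (0,4), (1,1)]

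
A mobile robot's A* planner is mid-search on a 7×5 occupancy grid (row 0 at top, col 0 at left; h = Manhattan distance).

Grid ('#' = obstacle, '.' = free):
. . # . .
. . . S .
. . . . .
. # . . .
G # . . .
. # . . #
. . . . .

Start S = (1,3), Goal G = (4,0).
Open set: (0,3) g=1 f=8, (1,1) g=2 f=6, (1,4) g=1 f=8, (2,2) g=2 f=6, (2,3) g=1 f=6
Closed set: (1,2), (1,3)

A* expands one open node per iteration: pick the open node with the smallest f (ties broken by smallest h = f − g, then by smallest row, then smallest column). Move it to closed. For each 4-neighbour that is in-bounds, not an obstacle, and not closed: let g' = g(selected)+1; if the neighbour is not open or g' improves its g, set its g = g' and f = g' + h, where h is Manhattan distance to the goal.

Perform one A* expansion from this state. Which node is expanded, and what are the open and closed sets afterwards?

expanded=(1,1); open=[(0,1) g=3 f=8, (0,3) g=1 f=8, (1,0) g=3 f=6, (1,4) g=1 f=8, (2,1) g=3 f=6, (2,2) g=2 f=6, (2,3) g=1 f=6]; closed=[(1,1), (1,2), (1,3)]

step 1: expand (1,1) (f=6, h=4) → closed; open now [(0,1) g=3 f=8, (0,3) g=1 f=8, (1,0) g=3 f=6, (1,4) g=1 f=8, (2,1) g=3 f=6, (2,2) g=2 f=6, (2,3) g=1 f=6]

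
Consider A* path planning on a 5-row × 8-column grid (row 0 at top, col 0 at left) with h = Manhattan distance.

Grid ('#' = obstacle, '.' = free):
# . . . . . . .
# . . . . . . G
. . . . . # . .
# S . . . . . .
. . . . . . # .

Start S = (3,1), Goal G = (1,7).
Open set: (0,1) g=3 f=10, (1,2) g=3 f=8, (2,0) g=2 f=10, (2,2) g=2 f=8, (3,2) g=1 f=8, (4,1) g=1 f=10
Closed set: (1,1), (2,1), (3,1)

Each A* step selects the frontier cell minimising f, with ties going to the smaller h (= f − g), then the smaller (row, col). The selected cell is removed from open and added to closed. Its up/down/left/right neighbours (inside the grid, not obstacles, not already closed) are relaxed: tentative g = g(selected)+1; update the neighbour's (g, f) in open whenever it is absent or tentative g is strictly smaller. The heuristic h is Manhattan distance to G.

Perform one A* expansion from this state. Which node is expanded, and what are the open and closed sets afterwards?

step 1: expand (1,2) (f=8, h=5) → closed; open now [(0,1) g=3 f=10, (0,2) g=4 f=10, (1,3) g=4 f=8, (2,0) g=2 f=10, (2,2) g=2 f=8, (3,2) g=1 f=8, (4,1) g=1 f=10]

expanded=(1,2); open=[(0,1) g=3 f=10, (0,2) g=4 f=10, (1,3) g=4 f=8, (2,0) g=2 f=10, (2,2) g=2 f=8, (3,2) g=1 f=8, (4,1) g=1 f=10]; closed=[(1,1), (1,2), (2,1), (3,1)]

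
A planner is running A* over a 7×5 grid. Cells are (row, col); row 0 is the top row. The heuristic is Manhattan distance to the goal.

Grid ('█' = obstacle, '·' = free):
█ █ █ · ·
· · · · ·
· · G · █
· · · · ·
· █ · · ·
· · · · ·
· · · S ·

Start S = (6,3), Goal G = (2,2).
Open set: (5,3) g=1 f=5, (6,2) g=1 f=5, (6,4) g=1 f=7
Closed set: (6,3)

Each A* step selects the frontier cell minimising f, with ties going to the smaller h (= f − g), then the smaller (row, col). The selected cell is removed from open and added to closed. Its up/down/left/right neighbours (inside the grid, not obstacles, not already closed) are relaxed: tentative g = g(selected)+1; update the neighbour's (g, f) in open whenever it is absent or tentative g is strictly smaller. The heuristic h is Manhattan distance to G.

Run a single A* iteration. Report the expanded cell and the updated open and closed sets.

expanded=(5,3); open=[(4,3) g=2 f=5, (5,2) g=2 f=5, (5,4) g=2 f=7, (6,2) g=1 f=5, (6,4) g=1 f=7]; closed=[(5,3), (6,3)]

step 1: expand (5,3) (f=5, h=4) → closed; open now [(4,3) g=2 f=5, (5,2) g=2 f=5, (5,4) g=2 f=7, (6,2) g=1 f=5, (6,4) g=1 f=7]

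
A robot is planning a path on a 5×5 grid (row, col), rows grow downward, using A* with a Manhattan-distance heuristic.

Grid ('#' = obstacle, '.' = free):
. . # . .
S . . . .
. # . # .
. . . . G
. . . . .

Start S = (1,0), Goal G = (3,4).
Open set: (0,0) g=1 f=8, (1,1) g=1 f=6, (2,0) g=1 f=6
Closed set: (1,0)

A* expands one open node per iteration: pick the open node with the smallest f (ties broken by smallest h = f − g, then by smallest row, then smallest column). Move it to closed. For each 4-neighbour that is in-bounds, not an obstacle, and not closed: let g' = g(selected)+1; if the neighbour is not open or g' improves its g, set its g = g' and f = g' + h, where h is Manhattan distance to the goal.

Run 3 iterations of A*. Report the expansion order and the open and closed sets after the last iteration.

step 1: expand (1,1) (f=6, h=5) → closed; open now [(0,0) g=1 f=8, (0,1) g=2 f=8, (1,2) g=2 f=6, (2,0) g=1 f=6]
step 2: expand (1,2) (f=6, h=4) → closed; open now [(0,0) g=1 f=8, (0,1) g=2 f=8, (1,3) g=3 f=6, (2,0) g=1 f=6, (2,2) g=3 f=6]
step 3: expand (1,3) (f=6, h=3) → closed; open now [(0,0) g=1 f=8, (0,1) g=2 f=8, (0,3) g=4 f=8, (1,4) g=4 f=6, (2,0) g=1 f=6, (2,2) g=3 f=6]

order=[(1,1) → (1,2) → (1,3)]; open=[(0,0) g=1 f=8, (0,1) g=2 f=8, (0,3) g=4 f=8, (1,4) g=4 f=6, (2,0) g=1 f=6, (2,2) g=3 f=6]; closed=[(1,0), (1,1), (1,2), (1,3)]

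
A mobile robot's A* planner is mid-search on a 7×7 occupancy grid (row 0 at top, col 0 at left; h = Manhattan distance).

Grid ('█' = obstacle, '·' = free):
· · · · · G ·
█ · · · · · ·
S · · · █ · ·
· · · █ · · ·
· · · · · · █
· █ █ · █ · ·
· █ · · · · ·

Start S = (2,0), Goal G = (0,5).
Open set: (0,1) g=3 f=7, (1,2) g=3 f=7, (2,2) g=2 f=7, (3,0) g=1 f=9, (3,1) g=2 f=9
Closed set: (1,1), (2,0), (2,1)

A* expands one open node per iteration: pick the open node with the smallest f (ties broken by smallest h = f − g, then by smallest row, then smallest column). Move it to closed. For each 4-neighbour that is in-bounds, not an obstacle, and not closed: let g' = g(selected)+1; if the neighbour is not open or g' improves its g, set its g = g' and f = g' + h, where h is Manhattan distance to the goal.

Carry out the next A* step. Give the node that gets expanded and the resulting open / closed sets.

expanded=(0,1); open=[(0,0) g=4 f=9, (0,2) g=4 f=7, (1,2) g=3 f=7, (2,2) g=2 f=7, (3,0) g=1 f=9, (3,1) g=2 f=9]; closed=[(0,1), (1,1), (2,0), (2,1)]

step 1: expand (0,1) (f=7, h=4) → closed; open now [(0,0) g=4 f=9, (0,2) g=4 f=7, (1,2) g=3 f=7, (2,2) g=2 f=7, (3,0) g=1 f=9, (3,1) g=2 f=9]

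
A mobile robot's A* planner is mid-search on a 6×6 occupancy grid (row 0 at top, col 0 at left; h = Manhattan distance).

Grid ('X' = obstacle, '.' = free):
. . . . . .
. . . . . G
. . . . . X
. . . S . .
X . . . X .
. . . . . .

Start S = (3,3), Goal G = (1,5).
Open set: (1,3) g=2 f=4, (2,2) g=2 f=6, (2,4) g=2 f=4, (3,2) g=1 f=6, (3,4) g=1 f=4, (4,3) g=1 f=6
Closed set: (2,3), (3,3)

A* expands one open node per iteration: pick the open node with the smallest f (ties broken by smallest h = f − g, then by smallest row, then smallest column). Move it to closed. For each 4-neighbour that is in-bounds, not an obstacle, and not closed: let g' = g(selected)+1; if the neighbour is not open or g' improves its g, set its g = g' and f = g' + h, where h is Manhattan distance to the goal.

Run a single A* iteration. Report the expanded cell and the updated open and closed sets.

expanded=(1,3); open=[(0,3) g=3 f=6, (1,2) g=3 f=6, (1,4) g=3 f=4, (2,2) g=2 f=6, (2,4) g=2 f=4, (3,2) g=1 f=6, (3,4) g=1 f=4, (4,3) g=1 f=6]; closed=[(1,3), (2,3), (3,3)]

step 1: expand (1,3) (f=4, h=2) → closed; open now [(0,3) g=3 f=6, (1,2) g=3 f=6, (1,4) g=3 f=4, (2,2) g=2 f=6, (2,4) g=2 f=4, (3,2) g=1 f=6, (3,4) g=1 f=4, (4,3) g=1 f=6]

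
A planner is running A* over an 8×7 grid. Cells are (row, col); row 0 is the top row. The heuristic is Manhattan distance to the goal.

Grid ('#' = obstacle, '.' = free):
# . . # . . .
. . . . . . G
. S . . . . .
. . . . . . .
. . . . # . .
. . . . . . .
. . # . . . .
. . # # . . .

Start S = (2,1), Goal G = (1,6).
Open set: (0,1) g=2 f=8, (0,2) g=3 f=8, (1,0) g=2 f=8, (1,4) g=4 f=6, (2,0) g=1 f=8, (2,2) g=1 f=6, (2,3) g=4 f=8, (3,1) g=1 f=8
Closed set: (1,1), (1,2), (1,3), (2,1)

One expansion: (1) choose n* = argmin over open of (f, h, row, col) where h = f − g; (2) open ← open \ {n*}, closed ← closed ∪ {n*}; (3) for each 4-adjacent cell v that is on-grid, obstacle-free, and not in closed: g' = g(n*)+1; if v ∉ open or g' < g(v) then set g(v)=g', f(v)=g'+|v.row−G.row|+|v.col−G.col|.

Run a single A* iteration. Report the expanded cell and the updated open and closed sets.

expanded=(1,4); open=[(0,1) g=2 f=8, (0,2) g=3 f=8, (0,4) g=5 f=8, (1,0) g=2 f=8, (1,5) g=5 f=6, (2,0) g=1 f=8, (2,2) g=1 f=6, (2,3) g=4 f=8, (2,4) g=5 f=8, (3,1) g=1 f=8]; closed=[(1,1), (1,2), (1,3), (1,4), (2,1)]

step 1: expand (1,4) (f=6, h=2) → closed; open now [(0,1) g=2 f=8, (0,2) g=3 f=8, (0,4) g=5 f=8, (1,0) g=2 f=8, (1,5) g=5 f=6, (2,0) g=1 f=8, (2,2) g=1 f=6, (2,3) g=4 f=8, (2,4) g=5 f=8, (3,1) g=1 f=8]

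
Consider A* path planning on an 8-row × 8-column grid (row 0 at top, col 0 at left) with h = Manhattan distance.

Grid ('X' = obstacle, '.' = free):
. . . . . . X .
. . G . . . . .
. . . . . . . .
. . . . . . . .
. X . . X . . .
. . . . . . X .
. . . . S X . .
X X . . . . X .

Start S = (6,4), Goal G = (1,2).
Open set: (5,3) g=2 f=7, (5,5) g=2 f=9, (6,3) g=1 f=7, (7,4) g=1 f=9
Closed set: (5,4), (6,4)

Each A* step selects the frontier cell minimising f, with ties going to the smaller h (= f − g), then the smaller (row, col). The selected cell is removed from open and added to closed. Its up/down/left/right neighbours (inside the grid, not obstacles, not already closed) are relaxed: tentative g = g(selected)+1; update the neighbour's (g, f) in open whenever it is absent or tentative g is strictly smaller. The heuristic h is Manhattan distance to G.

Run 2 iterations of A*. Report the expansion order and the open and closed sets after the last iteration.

step 1: expand (5,3) (f=7, h=5) → closed; open now [(4,3) g=3 f=7, (5,2) g=3 f=7, (5,5) g=2 f=9, (6,3) g=1 f=7, (7,4) g=1 f=9]
step 2: expand (4,3) (f=7, h=4) → closed; open now [(3,3) g=4 f=7, (4,2) g=4 f=7, (5,2) g=3 f=7, (5,5) g=2 f=9, (6,3) g=1 f=7, (7,4) g=1 f=9]

order=[(5,3) → (4,3)]; open=[(3,3) g=4 f=7, (4,2) g=4 f=7, (5,2) g=3 f=7, (5,5) g=2 f=9, (6,3) g=1 f=7, (7,4) g=1 f=9]; closed=[(4,3), (5,3), (5,4), (6,4)]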